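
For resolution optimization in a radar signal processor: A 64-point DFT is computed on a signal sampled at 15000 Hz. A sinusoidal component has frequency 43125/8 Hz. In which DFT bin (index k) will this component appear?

DFT frequency resolution = f_s/N = 15000/64 = 1875/8 Hz
Bin index k = f_signal / resolution = 43125/8 / 1875/8 = 23
The signal frequency 43125/8 Hz falls in DFT bin k = 23.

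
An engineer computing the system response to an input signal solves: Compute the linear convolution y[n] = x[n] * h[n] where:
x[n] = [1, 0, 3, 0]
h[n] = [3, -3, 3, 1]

y[n] = sum_k x[k]*h[n-k]. Output length = len(x) + len(h) - 1 = 4 + 4 - 1 = 7.
y[0] = 1*3 = 3
y[1] = 0*3 + 1*-3 = -3
y[2] = 3*3 + 0*-3 + 1*3 = 12
y[3] = 0*3 + 3*-3 + 0*3 + 1*1 = -8
y[4] = 0*-3 + 3*3 + 0*1 = 9
y[5] = 0*3 + 3*1 = 3
y[6] = 0*1 = 0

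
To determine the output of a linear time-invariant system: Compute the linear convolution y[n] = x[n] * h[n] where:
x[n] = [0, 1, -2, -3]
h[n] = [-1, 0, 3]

y[n] = sum_k x[k]*h[n-k]. Output length = len(x) + len(h) - 1 = 4 + 3 - 1 = 6.
y[0] = 0*-1 = 0
y[1] = 1*-1 + 0*0 = -1
y[2] = -2*-1 + 1*0 + 0*3 = 2
y[3] = -3*-1 + -2*0 + 1*3 = 6
y[4] = -3*0 + -2*3 = -6
y[5] = -3*3 = -9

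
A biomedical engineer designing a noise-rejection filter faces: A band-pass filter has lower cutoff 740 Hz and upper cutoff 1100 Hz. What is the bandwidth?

Bandwidth = f_high - f_low
= 1100 Hz - 740 Hz = 360 Hz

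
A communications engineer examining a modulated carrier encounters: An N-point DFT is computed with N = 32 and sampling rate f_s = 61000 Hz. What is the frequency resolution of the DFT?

DFT frequency resolution = f_s / N
= 61000 / 32 = 7625/4 Hz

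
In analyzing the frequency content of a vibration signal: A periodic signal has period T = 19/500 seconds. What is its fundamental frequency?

The fundamental frequency is the reciprocal of the period.
f = 1/T = 1/(19/500) = 500/19 Hz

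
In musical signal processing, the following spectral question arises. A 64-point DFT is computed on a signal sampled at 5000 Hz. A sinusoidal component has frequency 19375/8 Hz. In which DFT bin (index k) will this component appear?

DFT frequency resolution = f_s/N = 5000/64 = 625/8 Hz
Bin index k = f_signal / resolution = 19375/8 / 625/8 = 31
The signal frequency 19375/8 Hz falls in DFT bin k = 31.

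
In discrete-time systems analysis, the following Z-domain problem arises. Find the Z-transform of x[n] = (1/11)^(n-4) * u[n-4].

Time-shifting property: if X(z) = Z{x[n]}, then Z{x[n-d]} = z^(-d) * X(z)
X(z) = z/(z - 1/11) for x[n] = (1/11)^n * u[n]
Z{x[n-4]} = z^(-4) * z/(z - 1/11) = z^(-3)/(z - 1/11)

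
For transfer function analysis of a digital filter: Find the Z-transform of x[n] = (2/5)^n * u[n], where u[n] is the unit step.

The Z-transform of a^n * u[n] is z/(z-a) for |z| > |a|.
Here a = 2/5, so X(z) = z/(z - (2/5)) = 5z/(5z - 2)
ROC: |z| > 2/5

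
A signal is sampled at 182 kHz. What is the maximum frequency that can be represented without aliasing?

The maximum frequency that can be represented without aliasing
is the Nyquist frequency: f_max = f_s / 2 = 182 kHz / 2 = 91 kHz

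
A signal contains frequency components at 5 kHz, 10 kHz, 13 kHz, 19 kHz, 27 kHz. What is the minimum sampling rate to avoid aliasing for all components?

The highest frequency component is f_max = 27 kHz.
Nyquist rate = 2 * f_max = 2 * 27 kHz = 54 kHz.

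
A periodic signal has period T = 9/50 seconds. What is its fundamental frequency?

The fundamental frequency is the reciprocal of the period.
f = 1/T = 1/(9/50) = 50/9 Hz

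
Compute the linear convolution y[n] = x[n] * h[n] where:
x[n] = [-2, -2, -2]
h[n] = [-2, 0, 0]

y[n] = sum_k x[k]*h[n-k]. Output length = len(x) + len(h) - 1 = 3 + 3 - 1 = 5.
y[0] = -2*-2 = 4
y[1] = -2*-2 + -2*0 = 4
y[2] = -2*-2 + -2*0 + -2*0 = 4
y[3] = -2*0 + -2*0 = 0
y[4] = -2*0 = 0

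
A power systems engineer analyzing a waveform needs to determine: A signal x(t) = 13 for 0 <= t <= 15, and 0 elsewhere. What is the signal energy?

Energy = integral of |x(t)|^2 dt over the signal duration
= 13^2 * 15 = 169 * 15 = 2535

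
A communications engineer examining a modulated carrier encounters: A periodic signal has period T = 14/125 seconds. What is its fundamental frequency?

The fundamental frequency is the reciprocal of the period.
f = 1/T = 1/(14/125) = 125/14 Hz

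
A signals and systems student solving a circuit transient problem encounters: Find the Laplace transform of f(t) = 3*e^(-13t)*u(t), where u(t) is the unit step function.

Standard Laplace transform pair:
e^(-at)*u(t) <-> 1/(s+a)
With a = 13: L{3*e^(-13t)*u(t)} = 3/(s+13), ROC: Re(s) > -13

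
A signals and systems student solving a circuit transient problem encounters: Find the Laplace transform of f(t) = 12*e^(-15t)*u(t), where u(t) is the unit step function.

Standard Laplace transform pair:
e^(-at)*u(t) <-> 1/(s+a)
With a = 15: L{12*e^(-15t)*u(t)} = 12/(s+15), ROC: Re(s) > -15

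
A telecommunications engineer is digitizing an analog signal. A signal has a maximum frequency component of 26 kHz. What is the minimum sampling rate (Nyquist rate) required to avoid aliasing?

By the Nyquist-Shannon sampling theorem,
the minimum sampling rate (Nyquist rate) must be at least 2 * f_max.
Nyquist rate = 2 * 26 kHz = 52 kHz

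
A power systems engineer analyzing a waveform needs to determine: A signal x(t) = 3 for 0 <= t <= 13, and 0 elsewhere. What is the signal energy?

Energy = integral of |x(t)|^2 dt over the signal duration
= 3^2 * 13 = 9 * 13 = 117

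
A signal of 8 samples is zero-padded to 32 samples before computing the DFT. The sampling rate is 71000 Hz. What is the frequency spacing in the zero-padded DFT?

Original DFT: N = 8, resolution = f_s/N = 71000/8 = 8875 Hz
Zero-padded DFT: N = 32, resolution = f_s/N = 71000/32 = 8875/4 Hz
Zero-padding interpolates the spectrum (finer frequency grid)
but does NOT improve the true spectral resolution (ability to resolve close frequencies).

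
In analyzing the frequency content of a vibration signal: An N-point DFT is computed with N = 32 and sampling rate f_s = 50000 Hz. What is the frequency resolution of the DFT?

DFT frequency resolution = f_s / N
= 50000 / 32 = 3125/2 Hz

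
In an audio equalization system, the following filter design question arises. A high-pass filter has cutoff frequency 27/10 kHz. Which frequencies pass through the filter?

A high-pass filter passes all frequencies above the cutoff frequency 27/10 kHz and attenuates lower frequencies.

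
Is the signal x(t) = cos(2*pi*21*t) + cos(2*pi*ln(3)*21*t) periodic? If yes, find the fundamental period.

f1 = 21 Hz, f2 = 21*ln(3) Hz
Ratio f2/f1 = ln(3), which is irrational.
Since the frequency ratio is irrational, no common period exists.
The signal is not periodic.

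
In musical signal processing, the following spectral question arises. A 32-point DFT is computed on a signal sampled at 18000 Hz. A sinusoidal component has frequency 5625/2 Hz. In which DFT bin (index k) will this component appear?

DFT frequency resolution = f_s/N = 18000/32 = 1125/2 Hz
Bin index k = f_signal / resolution = 5625/2 / 1125/2 = 5
The signal frequency 5625/2 Hz falls in DFT bin k = 5.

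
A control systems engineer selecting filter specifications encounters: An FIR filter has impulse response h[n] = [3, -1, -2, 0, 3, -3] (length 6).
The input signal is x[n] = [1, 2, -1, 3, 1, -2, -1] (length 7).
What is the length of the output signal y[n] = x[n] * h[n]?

For linear convolution, the output length is:
len(y) = len(x) + len(h) - 1 = 7 + 6 - 1 = 12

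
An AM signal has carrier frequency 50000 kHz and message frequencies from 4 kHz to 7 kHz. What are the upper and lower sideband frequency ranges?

Upper sideband (USB) = fc + [fm_low, fm_high] = 50000 + [4, 7] = [50004, 50007] kHz
Lower sideband (LSB) = fc - [fm_high, fm_low] = 50000 - [7, 4] = [49993, 49996] kHz
Total occupied spectrum: 49993 kHz to 50007 kHz (plus carrier at 50000 kHz)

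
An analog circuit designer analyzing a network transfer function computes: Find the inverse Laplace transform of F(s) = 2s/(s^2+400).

Standard pair: s/(s^2+w^2) <-> cos(wt)*u(t)
With k=2, w=20: f(t) = 2*cos(20t)*u(t)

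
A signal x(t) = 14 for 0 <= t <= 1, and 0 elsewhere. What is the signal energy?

Energy = integral of |x(t)|^2 dt over the signal duration
= 14^2 * 1 = 196 * 1 = 196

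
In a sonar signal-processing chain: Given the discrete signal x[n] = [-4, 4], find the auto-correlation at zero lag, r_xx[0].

The auto-correlation at zero lag r_xx[0] equals the signal energy.
r_xx[0] = sum of x[n]^2 = (-4)^2 + 4^2
= 16 + 16 = 32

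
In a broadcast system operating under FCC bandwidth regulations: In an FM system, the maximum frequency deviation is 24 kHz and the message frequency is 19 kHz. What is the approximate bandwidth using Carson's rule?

Carson's rule: BW = 2*(delta_f + f_m)
= 2*(24 + 19) kHz = 86 kHz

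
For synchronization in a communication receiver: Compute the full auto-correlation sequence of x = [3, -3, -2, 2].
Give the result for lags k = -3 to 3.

r_xx[k] = sum_m x[m]*x[m+k], indexed from 0, for k = -3 to 3:
  r_xx[-3] = x[3]*x[0] = 6
  r_xx[-2] = x[2]*x[0] + x[3]*x[1] = -12
  r_xx[-1] = x[1]*x[0] + x[2]*x[1] + x[3]*x[2] = -7
  r_xx[0] = x[0]*x[0] + x[1]*x[1] + x[2]*x[2] + x[3]*x[3] = 26
  r_xx[1] = x[0]*x[1] + x[1]*x[2] + x[2]*x[3] = -7
  r_xx[2] = x[0]*x[2] + x[1]*x[3] = -12
  r_xx[3] = x[0]*x[3] = 6
r_xx = [6, -12, -7, 26, -7, -12, 6]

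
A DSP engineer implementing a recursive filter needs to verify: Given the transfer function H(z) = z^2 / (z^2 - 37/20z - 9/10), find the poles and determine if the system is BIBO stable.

Poles are roots of the denominator: z^2 - 37/20z - 9/10 = 0.
Quadratic formula: z = [-(-37/20) +/- sqrt((-37/20)^2 - 4*(-9/10))] / 2
Discriminant = 1369/400 + 18/5 = 2809/400; sqrt = 53/20.
z = (37/20 +/- 53/20) / 2 => z = 9/4 or z = -2/5.
|p1| = 9/4, |p2| = 2/5.
For BIBO stability, all poles must lie inside the unit circle (|p| < 1).
System is UNSTABLE since at least one |p| >= 1.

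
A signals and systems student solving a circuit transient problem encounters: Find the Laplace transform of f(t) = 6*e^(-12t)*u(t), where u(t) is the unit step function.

Standard Laplace transform pair:
e^(-at)*u(t) <-> 1/(s+a)
With a = 12: L{6*e^(-12t)*u(t)} = 6/(s+12), ROC: Re(s) > -12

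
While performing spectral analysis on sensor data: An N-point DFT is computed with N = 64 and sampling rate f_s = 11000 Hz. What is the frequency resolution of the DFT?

DFT frequency resolution = f_s / N
= 11000 / 64 = 1375/8 Hz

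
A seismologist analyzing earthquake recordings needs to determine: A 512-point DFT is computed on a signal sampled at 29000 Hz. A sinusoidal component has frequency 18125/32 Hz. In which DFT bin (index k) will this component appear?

DFT frequency resolution = f_s/N = 29000/512 = 3625/64 Hz
Bin index k = f_signal / resolution = 18125/32 / 3625/64 = 10
The signal frequency 18125/32 Hz falls in DFT bin k = 10.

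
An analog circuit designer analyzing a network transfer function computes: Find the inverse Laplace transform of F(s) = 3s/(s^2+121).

Standard pair: s/(s^2+w^2) <-> cos(wt)*u(t)
With k=3, w=11: f(t) = 3*cos(11t)*u(t)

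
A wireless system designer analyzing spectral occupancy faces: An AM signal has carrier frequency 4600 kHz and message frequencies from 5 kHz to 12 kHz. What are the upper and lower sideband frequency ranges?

Upper sideband (USB) = fc + [fm_low, fm_high] = 4600 + [5, 12] = [4605, 4612] kHz
Lower sideband (LSB) = fc - [fm_high, fm_low] = 4600 - [12, 5] = [4588, 4595] kHz
Total occupied spectrum: 4588 kHz to 4612 kHz (plus carrier at 4600 kHz)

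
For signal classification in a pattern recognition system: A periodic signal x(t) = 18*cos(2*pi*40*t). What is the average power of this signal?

Average power of A*cos(wt) is A^2/2.
P = 18^2 / 2 = 324/2 = 162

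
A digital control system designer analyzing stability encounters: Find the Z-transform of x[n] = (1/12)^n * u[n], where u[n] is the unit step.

The Z-transform of a^n * u[n] is z/(z-a) for |z| > |a|.
Here a = 1/12, so X(z) = z/(z - (1/12)) = 12z/(12z - 1)
ROC: |z| > 1/12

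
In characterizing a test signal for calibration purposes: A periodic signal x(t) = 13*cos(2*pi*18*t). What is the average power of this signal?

Average power of A*cos(wt) is A^2/2.
P = 13^2 / 2 = 169/2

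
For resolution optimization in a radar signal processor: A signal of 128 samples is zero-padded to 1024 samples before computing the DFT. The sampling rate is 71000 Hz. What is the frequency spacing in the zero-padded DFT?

Original DFT: N = 128, resolution = f_s/N = 71000/128 = 8875/16 Hz
Zero-padded DFT: N = 1024, resolution = f_s/N = 71000/1024 = 8875/128 Hz
Zero-padding interpolates the spectrum (finer frequency grid)
but does NOT improve the true spectral resolution (ability to resolve close frequencies).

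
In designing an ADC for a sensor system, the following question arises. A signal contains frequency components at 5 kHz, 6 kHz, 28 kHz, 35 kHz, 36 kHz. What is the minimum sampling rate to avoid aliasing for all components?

The highest frequency component is f_max = 36 kHz.
Nyquist rate = 2 * f_max = 2 * 36 kHz = 72 kHz.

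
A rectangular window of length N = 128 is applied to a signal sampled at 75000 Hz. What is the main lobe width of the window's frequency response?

For a rectangular window of length N,
the main lobe width in frequency is 2*f_s/N.
= 2*75000/128 = 9375/8 Hz
This determines the minimum frequency separation for resolving two sinusoids.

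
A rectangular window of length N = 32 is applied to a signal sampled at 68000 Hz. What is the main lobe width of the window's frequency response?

For a rectangular window of length N,
the main lobe width in frequency is 2*f_s/N.
= 2*68000/32 = 4250 Hz
This determines the minimum frequency separation for resolving two sinusoids.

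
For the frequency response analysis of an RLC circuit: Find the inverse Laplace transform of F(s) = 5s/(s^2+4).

Standard pair: s/(s^2+w^2) <-> cos(wt)*u(t)
With k=5, w=2: f(t) = 5*cos(2t)*u(t)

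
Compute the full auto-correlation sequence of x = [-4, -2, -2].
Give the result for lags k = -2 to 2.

r_xx[k] = sum_m x[m]*x[m+k], indexed from 0, for k = -2 to 2:
  r_xx[-2] = x[2]*x[0] = 8
  r_xx[-1] = x[1]*x[0] + x[2]*x[1] = 12
  r_xx[0] = x[0]*x[0] + x[1]*x[1] + x[2]*x[2] = 24
  r_xx[1] = x[0]*x[1] + x[1]*x[2] = 12
  r_xx[2] = x[0]*x[2] = 8
r_xx = [8, 12, 24, 12, 8]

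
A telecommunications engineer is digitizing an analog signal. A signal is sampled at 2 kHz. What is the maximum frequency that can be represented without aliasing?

The maximum frequency that can be represented without aliasing
is the Nyquist frequency: f_max = f_s / 2 = 2 kHz / 2 = 1 kHz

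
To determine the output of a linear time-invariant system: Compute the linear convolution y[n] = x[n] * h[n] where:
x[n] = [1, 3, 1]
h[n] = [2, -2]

y[n] = sum_k x[k]*h[n-k]. Output length = len(x) + len(h) - 1 = 3 + 2 - 1 = 4.
y[0] = 1*2 = 2
y[1] = 3*2 + 1*-2 = 4
y[2] = 1*2 + 3*-2 = -4
y[3] = 1*-2 = -2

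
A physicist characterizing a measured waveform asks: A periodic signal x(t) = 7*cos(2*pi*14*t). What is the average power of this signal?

Average power of A*cos(wt) is A^2/2.
P = 7^2 / 2 = 49/2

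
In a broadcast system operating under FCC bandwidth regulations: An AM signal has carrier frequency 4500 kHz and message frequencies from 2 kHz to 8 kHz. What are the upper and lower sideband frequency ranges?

Upper sideband (USB) = fc + [fm_low, fm_high] = 4500 + [2, 8] = [4502, 4508] kHz
Lower sideband (LSB) = fc - [fm_high, fm_low] = 4500 - [8, 2] = [4492, 4498] kHz
Total occupied spectrum: 4492 kHz to 4508 kHz (plus carrier at 4500 kHz)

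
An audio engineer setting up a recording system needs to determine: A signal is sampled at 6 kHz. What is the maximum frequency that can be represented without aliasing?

The maximum frequency that can be represented without aliasing
is the Nyquist frequency: f_max = f_s / 2 = 6 kHz / 2 = 3 kHz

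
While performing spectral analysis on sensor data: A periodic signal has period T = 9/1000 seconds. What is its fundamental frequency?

The fundamental frequency is the reciprocal of the period.
f = 1/T = 1/(9/1000) = 1000/9 Hz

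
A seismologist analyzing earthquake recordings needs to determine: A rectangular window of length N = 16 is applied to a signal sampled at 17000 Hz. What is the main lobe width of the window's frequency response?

For a rectangular window of length N,
the main lobe width in frequency is 2*f_s/N.
= 2*17000/16 = 2125 Hz
This determines the minimum frequency separation for resolving two sinusoids.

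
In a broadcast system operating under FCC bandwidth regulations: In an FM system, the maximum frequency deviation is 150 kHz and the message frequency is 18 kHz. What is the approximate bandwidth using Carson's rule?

Carson's rule: BW = 2*(delta_f + f_m)
= 2*(150 + 18) kHz = 336 kHz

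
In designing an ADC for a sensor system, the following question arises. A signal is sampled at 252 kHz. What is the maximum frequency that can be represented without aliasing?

The maximum frequency that can be represented without aliasing
is the Nyquist frequency: f_max = f_s / 2 = 252 kHz / 2 = 126 kHz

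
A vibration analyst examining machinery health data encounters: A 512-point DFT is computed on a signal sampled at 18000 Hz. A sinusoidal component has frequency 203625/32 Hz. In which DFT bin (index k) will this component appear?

DFT frequency resolution = f_s/N = 18000/512 = 1125/32 Hz
Bin index k = f_signal / resolution = 203625/32 / 1125/32 = 181
The signal frequency 203625/32 Hz falls in DFT bin k = 181.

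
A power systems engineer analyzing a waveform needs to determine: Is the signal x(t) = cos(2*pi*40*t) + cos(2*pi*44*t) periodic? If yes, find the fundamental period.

f1 = 40 Hz, f2 = 44 Hz
Period T1 = 1/40, T2 = 1/44
Ratio T1/T2 = 44/40, which is rational.
The signal is periodic with fundamental period T = 1/GCD(40,44) = 1/4 s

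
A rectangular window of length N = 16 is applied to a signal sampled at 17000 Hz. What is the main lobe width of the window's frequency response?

For a rectangular window of length N,
the main lobe width in frequency is 2*f_s/N.
= 2*17000/16 = 2125 Hz
This determines the minimum frequency separation for resolving two sinusoids.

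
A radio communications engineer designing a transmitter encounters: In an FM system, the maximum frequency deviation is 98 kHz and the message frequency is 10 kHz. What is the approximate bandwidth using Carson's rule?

Carson's rule: BW = 2*(delta_f + f_m)
= 2*(98 + 10) kHz = 216 kHz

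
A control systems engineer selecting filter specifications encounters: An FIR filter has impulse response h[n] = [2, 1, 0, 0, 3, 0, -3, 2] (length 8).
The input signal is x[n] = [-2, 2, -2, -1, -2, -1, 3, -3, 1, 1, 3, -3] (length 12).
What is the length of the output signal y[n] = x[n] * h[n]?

For linear convolution, the output length is:
len(y) = len(x) + len(h) - 1 = 12 + 8 - 1 = 19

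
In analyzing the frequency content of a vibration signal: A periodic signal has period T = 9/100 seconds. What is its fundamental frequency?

The fundamental frequency is the reciprocal of the period.
f = 1/T = 1/(9/100) = 100/9 Hz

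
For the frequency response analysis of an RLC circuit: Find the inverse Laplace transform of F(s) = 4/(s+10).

Standard pair: k/(s+a) <-> k*e^(-at)*u(t)
With k=4, a=10: f(t) = 4*e^(-10t)*u(t)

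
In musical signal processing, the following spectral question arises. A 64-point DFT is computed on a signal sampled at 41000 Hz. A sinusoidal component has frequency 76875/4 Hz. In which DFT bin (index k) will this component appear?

DFT frequency resolution = f_s/N = 41000/64 = 5125/8 Hz
Bin index k = f_signal / resolution = 76875/4 / 5125/8 = 30
The signal frequency 76875/4 Hz falls in DFT bin k = 30.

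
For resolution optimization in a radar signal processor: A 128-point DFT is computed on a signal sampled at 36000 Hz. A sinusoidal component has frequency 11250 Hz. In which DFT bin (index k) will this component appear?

DFT frequency resolution = f_s/N = 36000/128 = 1125/4 Hz
Bin index k = f_signal / resolution = 11250 / 1125/4 = 40
The signal frequency 11250 Hz falls in DFT bin k = 40.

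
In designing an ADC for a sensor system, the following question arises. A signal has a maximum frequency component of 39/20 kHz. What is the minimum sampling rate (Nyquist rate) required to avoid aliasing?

By the Nyquist-Shannon sampling theorem,
the minimum sampling rate (Nyquist rate) must be at least 2 * f_max.
Nyquist rate = 2 * 39/20 kHz = 39/10 kHz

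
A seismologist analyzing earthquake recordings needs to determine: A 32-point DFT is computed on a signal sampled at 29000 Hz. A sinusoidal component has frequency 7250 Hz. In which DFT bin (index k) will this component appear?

DFT frequency resolution = f_s/N = 29000/32 = 3625/4 Hz
Bin index k = f_signal / resolution = 7250 / 3625/4 = 8
The signal frequency 7250 Hz falls in DFT bin k = 8.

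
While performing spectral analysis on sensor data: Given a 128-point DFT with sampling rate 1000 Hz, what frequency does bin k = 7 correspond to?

The frequency of DFT bin k is: f_k = k * f_s / N
f_7 = 7 * 1000 / 128 = 875/16 Hz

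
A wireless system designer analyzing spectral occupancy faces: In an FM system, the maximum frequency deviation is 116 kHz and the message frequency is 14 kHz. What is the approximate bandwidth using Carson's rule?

Carson's rule: BW = 2*(delta_f + f_m)
= 2*(116 + 14) kHz = 260 kHz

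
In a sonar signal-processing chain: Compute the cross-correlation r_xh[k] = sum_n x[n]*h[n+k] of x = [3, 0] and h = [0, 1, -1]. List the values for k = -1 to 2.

Both sequences indexed from 0 and zero outside their support.
Lags with overlap: k = -1 to 2.
  r_xh[-1] = x[1]*h[0] = 0
  r_xh[0] = x[0]*h[0] + x[1]*h[1] = 0
  r_xh[1] = x[0]*h[1] + x[1]*h[2] = 3
  r_xh[2] = x[0]*h[2] = -3
r_xh = [0, 0, 3, -3] (for k = -1, ..., 2)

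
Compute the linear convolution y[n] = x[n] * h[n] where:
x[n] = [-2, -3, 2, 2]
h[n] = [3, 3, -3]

y[n] = sum_k x[k]*h[n-k]. Output length = len(x) + len(h) - 1 = 4 + 3 - 1 = 6.
y[0] = -2*3 = -6
y[1] = -3*3 + -2*3 = -15
y[2] = 2*3 + -3*3 + -2*-3 = 3
y[3] = 2*3 + 2*3 + -3*-3 = 21
y[4] = 2*3 + 2*-3 = 0
y[5] = 2*-3 = -6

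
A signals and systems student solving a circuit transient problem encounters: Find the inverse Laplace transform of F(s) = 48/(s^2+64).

Standard pair: w/(s^2+w^2) <-> sin(wt)*u(t)
Recognize w^2 = 64, so w = 8; numerator 48 = 6*8.
f(t) = 6*sin(8t)*u(t)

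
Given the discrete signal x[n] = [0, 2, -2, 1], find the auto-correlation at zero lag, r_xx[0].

The auto-correlation at zero lag r_xx[0] equals the signal energy.
r_xx[0] = sum of x[n]^2 = 0^2 + 2^2 + (-2)^2 + 1^2
= 0 + 4 + 4 + 1 = 9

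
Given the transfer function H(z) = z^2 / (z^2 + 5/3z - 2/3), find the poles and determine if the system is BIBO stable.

Poles are roots of the denominator: z^2 + 5/3z - 2/3 = 0.
Quadratic formula: z = [-(5/3) +/- sqrt((5/3)^2 - 4*(-2/3))] / 2
Discriminant = 25/9 + 8/3 = 49/9; sqrt = 7/3.
z = (-5/3 +/- 7/3) / 2 => z = 1/3 or z = -2.
|p1| = 2, |p2| = 1/3.
For BIBO stability, all poles must lie inside the unit circle (|p| < 1).
System is UNSTABLE since at least one |p| >= 1.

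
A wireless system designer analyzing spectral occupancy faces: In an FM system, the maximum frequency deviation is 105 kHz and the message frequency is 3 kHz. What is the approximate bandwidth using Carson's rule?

Carson's rule: BW = 2*(delta_f + f_m)
= 2*(105 + 3) kHz = 216 kHz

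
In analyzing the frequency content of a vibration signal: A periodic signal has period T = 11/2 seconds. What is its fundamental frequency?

The fundamental frequency is the reciprocal of the period.
f = 1/T = 1/(11/2) = 2/11 Hz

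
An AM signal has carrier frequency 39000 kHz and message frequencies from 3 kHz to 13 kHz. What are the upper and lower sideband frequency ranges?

Upper sideband (USB) = fc + [fm_low, fm_high] = 39000 + [3, 13] = [39003, 39013] kHz
Lower sideband (LSB) = fc - [fm_high, fm_low] = 39000 - [13, 3] = [38987, 38997] kHz
Total occupied spectrum: 38987 kHz to 39013 kHz (plus carrier at 39000 kHz)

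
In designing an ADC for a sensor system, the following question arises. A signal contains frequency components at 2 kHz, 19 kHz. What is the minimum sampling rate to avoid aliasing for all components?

The highest frequency component is f_max = 19 kHz.
Nyquist rate = 2 * f_max = 2 * 19 kHz = 38 kHz.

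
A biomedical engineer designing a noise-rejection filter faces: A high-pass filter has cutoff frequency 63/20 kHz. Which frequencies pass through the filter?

A high-pass filter passes all frequencies above the cutoff frequency 63/20 kHz and attenuates lower frequencies.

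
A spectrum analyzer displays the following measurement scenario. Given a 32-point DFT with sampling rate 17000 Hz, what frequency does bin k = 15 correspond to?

The frequency of DFT bin k is: f_k = k * f_s / N
f_15 = 15 * 17000 / 32 = 31875/4 Hz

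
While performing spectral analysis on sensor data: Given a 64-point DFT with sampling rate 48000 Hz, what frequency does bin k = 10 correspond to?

The frequency of DFT bin k is: f_k = k * f_s / N
f_10 = 10 * 48000 / 64 = 7500 Hz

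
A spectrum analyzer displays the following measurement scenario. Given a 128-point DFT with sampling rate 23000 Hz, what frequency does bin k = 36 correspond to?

The frequency of DFT bin k is: f_k = k * f_s / N
f_36 = 36 * 23000 / 128 = 25875/4 Hz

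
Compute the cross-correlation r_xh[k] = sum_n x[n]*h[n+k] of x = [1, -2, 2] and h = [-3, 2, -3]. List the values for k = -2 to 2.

Both sequences indexed from 0 and zero outside their support.
Lags with overlap: k = -2 to 2.
  r_xh[-2] = x[2]*h[0] = -6
  r_xh[-1] = x[1]*h[0] + x[2]*h[1] = 10
  r_xh[0] = x[0]*h[0] + x[1]*h[1] + x[2]*h[2] = -13
  r_xh[1] = x[0]*h[1] + x[1]*h[2] = 8
  r_xh[2] = x[0]*h[2] = -3
r_xh = [-6, 10, -13, 8, -3] (for k = -2, ..., 2)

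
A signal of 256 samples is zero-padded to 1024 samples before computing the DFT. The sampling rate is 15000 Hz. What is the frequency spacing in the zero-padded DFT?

Original DFT: N = 256, resolution = f_s/N = 15000/256 = 1875/32 Hz
Zero-padded DFT: N = 1024, resolution = f_s/N = 15000/1024 = 1875/128 Hz
Zero-padding interpolates the spectrum (finer frequency grid)
but does NOT improve the true spectral resolution (ability to resolve close frequencies).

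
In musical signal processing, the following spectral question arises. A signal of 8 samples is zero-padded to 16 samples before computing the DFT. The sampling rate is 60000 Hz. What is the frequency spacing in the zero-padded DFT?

Original DFT: N = 8, resolution = f_s/N = 60000/8 = 7500 Hz
Zero-padded DFT: N = 16, resolution = f_s/N = 60000/16 = 3750 Hz
Zero-padding interpolates the spectrum (finer frequency grid)
but does NOT improve the true spectral resolution (ability to resolve close frequencies).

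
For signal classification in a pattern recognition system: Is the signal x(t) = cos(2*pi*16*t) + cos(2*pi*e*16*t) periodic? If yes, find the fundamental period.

f1 = 16 Hz, f2 = 16*e Hz
Ratio f2/f1 = e, which is irrational.
Since the frequency ratio is irrational, no common period exists.
The signal is not periodic.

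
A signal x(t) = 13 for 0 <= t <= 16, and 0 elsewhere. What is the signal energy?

Energy = integral of |x(t)|^2 dt over the signal duration
= 13^2 * 16 = 169 * 16 = 2704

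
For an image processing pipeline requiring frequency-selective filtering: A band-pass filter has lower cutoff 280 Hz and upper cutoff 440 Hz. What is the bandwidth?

Bandwidth = f_high - f_low
= 440 Hz - 280 Hz = 160 Hz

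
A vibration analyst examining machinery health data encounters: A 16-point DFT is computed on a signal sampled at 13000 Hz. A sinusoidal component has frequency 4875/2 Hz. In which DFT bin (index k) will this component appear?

DFT frequency resolution = f_s/N = 13000/16 = 1625/2 Hz
Bin index k = f_signal / resolution = 4875/2 / 1625/2 = 3
The signal frequency 4875/2 Hz falls in DFT bin k = 3.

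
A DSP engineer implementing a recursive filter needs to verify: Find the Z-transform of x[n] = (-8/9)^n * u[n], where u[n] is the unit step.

The Z-transform of a^n * u[n] is z/(z-a) for |z| > |a|.
Here a = -8/9, so X(z) = z/(z - (-8/9)) = 9z/(9z + 8)
ROC: |z| > 8/9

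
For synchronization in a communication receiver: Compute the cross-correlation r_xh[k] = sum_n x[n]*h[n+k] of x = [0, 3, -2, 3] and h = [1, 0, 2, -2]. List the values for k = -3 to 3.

Both sequences indexed from 0 and zero outside their support.
Lags with overlap: k = -3 to 3.
  r_xh[-3] = x[3]*h[0] = 3
  r_xh[-2] = x[2]*h[0] + x[3]*h[1] = -2
  r_xh[-1] = x[1]*h[0] + x[2]*h[1] + x[3]*h[2] = 9
  r_xh[0] = x[0]*h[0] + x[1]*h[1] + x[2]*h[2] + x[3]*h[3] = -10
  r_xh[1] = x[0]*h[1] + x[1]*h[2] + x[2]*h[3] = 10
  r_xh[2] = x[0]*h[2] + x[1]*h[3] = -6
  r_xh[3] = x[0]*h[3] = 0
r_xh = [3, -2, 9, -10, 10, -6, 0] (for k = -3, ..., 3)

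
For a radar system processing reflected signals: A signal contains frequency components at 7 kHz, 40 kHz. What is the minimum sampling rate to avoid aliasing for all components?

The highest frequency component is f_max = 40 kHz.
Nyquist rate = 2 * f_max = 2 * 40 kHz = 80 kHz.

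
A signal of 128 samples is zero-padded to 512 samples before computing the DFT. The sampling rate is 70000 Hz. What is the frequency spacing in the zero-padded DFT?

Original DFT: N = 128, resolution = f_s/N = 70000/128 = 4375/8 Hz
Zero-padded DFT: N = 512, resolution = f_s/N = 70000/512 = 4375/32 Hz
Zero-padding interpolates the spectrum (finer frequency grid)
but does NOT improve the true spectral resolution (ability to resolve close frequencies).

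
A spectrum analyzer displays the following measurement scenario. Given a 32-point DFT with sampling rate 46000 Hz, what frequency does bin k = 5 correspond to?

The frequency of DFT bin k is: f_k = k * f_s / N
f_5 = 5 * 46000 / 32 = 14375/2 Hz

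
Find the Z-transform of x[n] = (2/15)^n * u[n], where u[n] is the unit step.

The Z-transform of a^n * u[n] is z/(z-a) for |z| > |a|.
Here a = 2/15, so X(z) = z/(z - (2/15)) = 15z/(15z - 2)
ROC: |z| > 2/15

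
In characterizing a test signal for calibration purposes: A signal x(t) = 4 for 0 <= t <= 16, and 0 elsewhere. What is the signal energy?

Energy = integral of |x(t)|^2 dt over the signal duration
= 4^2 * 16 = 16 * 16 = 256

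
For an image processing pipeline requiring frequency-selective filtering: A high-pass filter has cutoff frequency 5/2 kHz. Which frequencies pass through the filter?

A high-pass filter passes all frequencies above the cutoff frequency 5/2 kHz and attenuates lower frequencies.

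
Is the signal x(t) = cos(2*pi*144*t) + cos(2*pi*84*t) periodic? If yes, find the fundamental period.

f1 = 144 Hz, f2 = 84 Hz
Period T1 = 1/144, T2 = 1/84
Ratio T1/T2 = 84/144, which is rational.
The signal is periodic with fundamental period T = 1/GCD(144,84) = 1/12 s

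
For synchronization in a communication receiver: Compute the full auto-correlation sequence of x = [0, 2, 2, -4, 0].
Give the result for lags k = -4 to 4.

r_xx[k] = sum_m x[m]*x[m+k], indexed from 0, for k = -4 to 4:
  r_xx[-4] = x[4]*x[0] = 0
  r_xx[-3] = x[3]*x[0] + x[4]*x[1] = 0
  r_xx[-2] = x[2]*x[0] + x[3]*x[1] + x[4]*x[2] = -8
  r_xx[-1] = x[1]*x[0] + x[2]*x[1] + x[3]*x[2] + x[4]*x[3] = -4
  r_xx[0] = x[0]*x[0] + x[1]*x[1] + x[2]*x[2] + x[3]*x[3] + x[4]*x[4] = 24
  r_xx[1] = x[0]*x[1] + x[1]*x[2] + x[2]*x[3] + x[3]*x[4] = -4
  r_xx[2] = x[0]*x[2] + x[1]*x[3] + x[2]*x[4] = -8
  r_xx[3] = x[0]*x[3] + x[1]*x[4] = 0
  r_xx[4] = x[0]*x[4] = 0
r_xx = [0, 0, -8, -4, 24, -4, -8, 0, 0]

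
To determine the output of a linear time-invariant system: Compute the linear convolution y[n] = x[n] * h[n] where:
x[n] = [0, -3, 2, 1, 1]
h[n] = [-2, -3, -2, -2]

y[n] = sum_k x[k]*h[n-k]. Output length = len(x) + len(h) - 1 = 5 + 4 - 1 = 8.
y[0] = 0*-2 = 0
y[1] = -3*-2 + 0*-3 = 6
y[2] = 2*-2 + -3*-3 + 0*-2 = 5
y[3] = 1*-2 + 2*-3 + -3*-2 + 0*-2 = -2
y[4] = 1*-2 + 1*-3 + 2*-2 + -3*-2 = -3
y[5] = 1*-3 + 1*-2 + 2*-2 = -9
y[6] = 1*-2 + 1*-2 = -4
y[7] = 1*-2 = -2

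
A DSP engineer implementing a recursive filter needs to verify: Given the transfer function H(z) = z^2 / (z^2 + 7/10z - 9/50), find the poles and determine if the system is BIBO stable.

Poles are roots of the denominator: z^2 + 7/10z - 9/50 = 0.
Quadratic formula: z = [-(7/10) +/- sqrt((7/10)^2 - 4*(-9/50))] / 2
Discriminant = 49/100 + 18/25 = 121/100; sqrt = 11/10.
z = (-7/10 +/- 11/10) / 2 => z = 1/5 or z = -9/10.
|p1| = 1/5, |p2| = 9/10.
For BIBO stability, all poles must lie inside the unit circle (|p| < 1).
System is STABLE since both |p| < 1.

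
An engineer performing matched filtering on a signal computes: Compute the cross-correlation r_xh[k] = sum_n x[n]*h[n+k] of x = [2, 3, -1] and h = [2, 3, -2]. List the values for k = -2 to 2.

Both sequences indexed from 0 and zero outside their support.
Lags with overlap: k = -2 to 2.
  r_xh[-2] = x[2]*h[0] = -2
  r_xh[-1] = x[1]*h[0] + x[2]*h[1] = 3
  r_xh[0] = x[0]*h[0] + x[1]*h[1] + x[2]*h[2] = 15
  r_xh[1] = x[0]*h[1] + x[1]*h[2] = 0
  r_xh[2] = x[0]*h[2] = -4
r_xh = [-2, 3, 15, 0, -4] (for k = -2, ..., 2)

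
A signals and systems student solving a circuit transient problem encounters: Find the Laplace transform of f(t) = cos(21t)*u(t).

Standard pair: cos(wt)*u(t) <-> s/(s^2+w^2)
With w = 21: L{cos(21t)*u(t)} = s/(s^2+441)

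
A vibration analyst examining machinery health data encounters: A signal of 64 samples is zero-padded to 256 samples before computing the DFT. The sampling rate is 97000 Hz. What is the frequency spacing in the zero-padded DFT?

Original DFT: N = 64, resolution = f_s/N = 97000/64 = 12125/8 Hz
Zero-padded DFT: N = 256, resolution = f_s/N = 97000/256 = 12125/32 Hz
Zero-padding interpolates the spectrum (finer frequency grid)
but does NOT improve the true spectral resolution (ability to resolve close frequencies).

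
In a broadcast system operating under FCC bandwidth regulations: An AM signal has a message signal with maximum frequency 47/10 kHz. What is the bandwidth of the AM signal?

In AM (double-sideband), the bandwidth is twice the message frequency.
BW = 2 * f_m = 2 * 47/10 kHz = 47/5 kHz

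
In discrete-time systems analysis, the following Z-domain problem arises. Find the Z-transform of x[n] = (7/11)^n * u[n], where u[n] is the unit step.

The Z-transform of a^n * u[n] is z/(z-a) for |z| > |a|.
Here a = 7/11, so X(z) = z/(z - (7/11)) = 11z/(11z - 7)
ROC: |z| > 7/11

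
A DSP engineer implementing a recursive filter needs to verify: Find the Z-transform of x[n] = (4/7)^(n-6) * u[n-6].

Time-shifting property: if X(z) = Z{x[n]}, then Z{x[n-d]} = z^(-d) * X(z)
X(z) = z/(z - 4/7) for x[n] = (4/7)^n * u[n]
Z{x[n-6]} = z^(-6) * z/(z - 4/7) = z^(-5)/(z - 4/7)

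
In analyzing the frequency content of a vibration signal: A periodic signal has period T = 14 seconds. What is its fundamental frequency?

The fundamental frequency is the reciprocal of the period.
f = 1/T = 1/(14) = 1/14 Hz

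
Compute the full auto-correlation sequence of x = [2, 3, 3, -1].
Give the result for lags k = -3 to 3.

r_xx[k] = sum_m x[m]*x[m+k], indexed from 0, for k = -3 to 3:
  r_xx[-3] = x[3]*x[0] = -2
  r_xx[-2] = x[2]*x[0] + x[3]*x[1] = 3
  r_xx[-1] = x[1]*x[0] + x[2]*x[1] + x[3]*x[2] = 12
  r_xx[0] = x[0]*x[0] + x[1]*x[1] + x[2]*x[2] + x[3]*x[3] = 23
  r_xx[1] = x[0]*x[1] + x[1]*x[2] + x[2]*x[3] = 12
  r_xx[2] = x[0]*x[2] + x[1]*x[3] = 3
  r_xx[3] = x[0]*x[3] = -2
r_xx = [-2, 3, 12, 23, 12, 3, -2]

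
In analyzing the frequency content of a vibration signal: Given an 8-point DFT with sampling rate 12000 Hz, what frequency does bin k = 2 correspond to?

The frequency of DFT bin k is: f_k = k * f_s / N
f_2 = 2 * 12000 / 8 = 3000 Hz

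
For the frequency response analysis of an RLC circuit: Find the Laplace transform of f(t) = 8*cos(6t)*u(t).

Standard pair: cos(wt)*u(t) <-> s/(s^2+w^2)
With w = 6: L{8*cos(6t)*u(t)} = 8s/(s^2+36)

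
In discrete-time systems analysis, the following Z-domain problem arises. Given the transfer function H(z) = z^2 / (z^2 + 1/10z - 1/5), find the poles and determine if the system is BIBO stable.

Poles are roots of the denominator: z^2 + 1/10z - 1/5 = 0.
Quadratic formula: z = [-(1/10) +/- sqrt((1/10)^2 - 4*(-1/5))] / 2
Discriminant = 1/100 + 4/5 = 81/100; sqrt = 9/10.
z = (-1/10 +/- 9/10) / 2 => z = 2/5 or z = -1/2.
|p1| = 1/2, |p2| = 2/5.
For BIBO stability, all poles must lie inside the unit circle (|p| < 1).
System is STABLE since both |p| < 1.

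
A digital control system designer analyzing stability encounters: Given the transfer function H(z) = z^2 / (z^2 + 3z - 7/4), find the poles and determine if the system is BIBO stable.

Poles are roots of the denominator: z^2 + 3z - 7/4 = 0.
Quadratic formula: z = [-(3) +/- sqrt((3)^2 - 4*(-7/4))] / 2
Discriminant = 9 + 7 = 16; sqrt = 4.
z = (-3 +/- 4) / 2 => z = 1/2 or z = -7/2.
|p1| = 7/2, |p2| = 1/2.
For BIBO stability, all poles must lie inside the unit circle (|p| < 1).
System is UNSTABLE since at least one |p| >= 1.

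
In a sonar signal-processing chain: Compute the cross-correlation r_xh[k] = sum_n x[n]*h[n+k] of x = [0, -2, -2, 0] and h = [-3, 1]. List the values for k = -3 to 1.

Both sequences indexed from 0 and zero outside their support.
Lags with overlap: k = -3 to 1.
  r_xh[-3] = x[3]*h[0] = 0
  r_xh[-2] = x[2]*h[0] + x[3]*h[1] = 6
  r_xh[-1] = x[1]*h[0] + x[2]*h[1] = 4
  r_xh[0] = x[0]*h[0] + x[1]*h[1] = -2
  r_xh[1] = x[0]*h[1] = 0
r_xh = [0, 6, 4, -2, 0] (for k = -3, ..., 1)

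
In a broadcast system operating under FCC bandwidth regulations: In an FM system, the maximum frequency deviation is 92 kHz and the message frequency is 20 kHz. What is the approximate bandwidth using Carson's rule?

Carson's rule: BW = 2*(delta_f + f_m)
= 2*(92 + 20) kHz = 224 kHz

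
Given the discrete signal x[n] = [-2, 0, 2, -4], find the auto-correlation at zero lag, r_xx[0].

The auto-correlation at zero lag r_xx[0] equals the signal energy.
r_xx[0] = sum of x[n]^2 = (-2)^2 + 0^2 + 2^2 + (-4)^2
= 4 + 0 + 4 + 16 = 24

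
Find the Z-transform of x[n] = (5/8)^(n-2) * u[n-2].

Time-shifting property: if X(z) = Z{x[n]}, then Z{x[n-d]} = z^(-d) * X(z)
X(z) = z/(z - 5/8) for x[n] = (5/8)^n * u[n]
Z{x[n-2]} = z^(-2) * z/(z - 5/8) = z^(-1)/(z - 5/8)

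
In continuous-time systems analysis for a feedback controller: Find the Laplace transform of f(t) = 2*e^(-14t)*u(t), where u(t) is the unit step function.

Standard Laplace transform pair:
e^(-at)*u(t) <-> 1/(s+a)
With a = 14: L{2*e^(-14t)*u(t)} = 2/(s+14), ROC: Re(s) > -14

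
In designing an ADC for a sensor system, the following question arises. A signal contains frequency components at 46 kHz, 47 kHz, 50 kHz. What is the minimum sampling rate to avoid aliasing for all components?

The highest frequency component is f_max = 50 kHz.
Nyquist rate = 2 * f_max = 2 * 50 kHz = 100 kHz.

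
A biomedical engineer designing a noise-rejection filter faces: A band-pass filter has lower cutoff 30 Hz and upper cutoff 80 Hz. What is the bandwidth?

Bandwidth = f_high - f_low
= 80 Hz - 30 Hz = 50 Hz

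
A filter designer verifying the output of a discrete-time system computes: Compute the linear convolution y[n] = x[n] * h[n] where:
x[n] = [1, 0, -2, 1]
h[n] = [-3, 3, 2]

y[n] = sum_k x[k]*h[n-k]. Output length = len(x) + len(h) - 1 = 4 + 3 - 1 = 6.
y[0] = 1*-3 = -3
y[1] = 0*-3 + 1*3 = 3
y[2] = -2*-3 + 0*3 + 1*2 = 8
y[3] = 1*-3 + -2*3 + 0*2 = -9
y[4] = 1*3 + -2*2 = -1
y[5] = 1*2 = 2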